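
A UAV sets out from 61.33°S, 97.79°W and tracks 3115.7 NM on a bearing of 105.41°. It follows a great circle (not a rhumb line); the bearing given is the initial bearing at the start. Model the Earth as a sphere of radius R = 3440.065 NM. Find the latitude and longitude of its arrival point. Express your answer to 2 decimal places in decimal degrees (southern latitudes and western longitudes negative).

Angular distance δ = d/R = 3115.7 / 3440.065 = 0.905710 rad.
With φ₁ = -61.33° = -1.070410 rad and θ = 105.41° = 1.839752 rad:
Destination latitude: φ₂ = arcsin( sin φ₁ cos δ + cos φ₁ sin δ cos θ ) = arcsin(-0.641779) = -39.92°.
For the longitude increment, Δλ = atan2( sin θ sin δ cos φ₁, cos δ − sin φ₁ sin φ₂ ) = atan2(0.363937, 0.054032) = 81.56°.
λ₂ = -97.79° + 81.56° = -16.23°.

latitude -39.92°, longitude -16.23°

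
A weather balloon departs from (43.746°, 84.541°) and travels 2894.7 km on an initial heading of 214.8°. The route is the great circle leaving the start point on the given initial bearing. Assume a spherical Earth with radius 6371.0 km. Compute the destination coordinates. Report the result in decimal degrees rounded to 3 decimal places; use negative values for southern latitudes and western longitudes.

δ = 2894.7/6371 = 0.454356 rad (26.0327°).
With φ₁ = 43.746° = 0.763512 rad and θ = 214.8° = 3.748967 rad:
Destination latitude: φ₂ = arcsin( sin φ₁ cos δ + cos φ₁ sin δ cos θ ) = arcsin(0.360960) = 21.159°.
For the longitude increment, Δλ = atan2( sin θ sin δ cos φ₁, cos δ − sin φ₁ sin φ₂ ) = atan2(-0.180947, 0.648953) = -15.580°.
λ₂ = 84.541° + -15.580° = 68.961°.

latitude 21.159°, longitude 68.961°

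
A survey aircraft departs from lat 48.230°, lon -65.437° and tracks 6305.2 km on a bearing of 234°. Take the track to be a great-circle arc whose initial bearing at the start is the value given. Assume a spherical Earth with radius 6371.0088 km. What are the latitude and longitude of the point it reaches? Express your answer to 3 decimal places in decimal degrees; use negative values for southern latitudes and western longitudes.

latitude 4.713°, longitude -108.164°

δ = 6305.2/6371.0088 = 0.989671 rad (56.7039°).
With φ₁ = 48.230° = 0.841772 rad and θ = 234° = 4.084070 rad:
Applying the spherical law of cosines for sides, sin φ₂ = sin φ₁ cos δ + cos φ₁ sin δ cos θ = 0.082158, so φ₂ = 4.713°.
For the longitude increment, Δλ = atan2( sin θ sin δ cos φ₁, cos δ − sin φ₁ sin φ₂ ) = atan2(-0.450454, 0.487690) = -42.727°.
λ₂ = -65.437° + -42.727° = -108.164°.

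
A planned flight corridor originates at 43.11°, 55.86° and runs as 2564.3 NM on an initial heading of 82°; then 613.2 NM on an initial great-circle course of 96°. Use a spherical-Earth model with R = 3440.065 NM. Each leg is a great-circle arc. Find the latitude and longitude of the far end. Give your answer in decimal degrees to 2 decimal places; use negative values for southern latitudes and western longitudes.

latitude 33.15°, longitude 122.93°

Apply the spherical direct solution leg by leg, carrying full precision between legs.
Leg 1: from (43.11°, 55.86°), δ = 2564.3/3440.065 = 0.745422 rad, θ = 82° → φ = 34.83°, λ = 110.77°.
Leg 2: from (34.83°, 110.77°), δ = 613.2/3440.065 = 0.178252 rad, θ = 96° → φ = 33.15°, λ = 122.93°.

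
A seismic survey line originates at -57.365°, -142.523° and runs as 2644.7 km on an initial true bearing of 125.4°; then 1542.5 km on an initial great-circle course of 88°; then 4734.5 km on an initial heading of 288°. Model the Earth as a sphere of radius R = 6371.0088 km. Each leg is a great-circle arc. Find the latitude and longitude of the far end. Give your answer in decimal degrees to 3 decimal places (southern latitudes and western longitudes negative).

Apply the spherical direct solution leg by leg, carrying full precision between legs.
Leg 1: from (-57.365°, -142.523°), δ = 2644.7/6371.0088 = 0.415115 rad, θ = 125.4° → φ = -63.713°, λ = -94.595°.
Leg 2: from (-63.713°, -94.595°), δ = 1542.5/6371.0088 = 0.242112 rad, θ = 88° → φ = -60.081°, λ = -65.884°.
Leg 3: from (-60.081°, -65.884°), δ = 4734.5/6371.0088 = 0.743132 rad, θ = 288° → φ = -32.272°, λ = -115.440°.

latitude -32.272°, longitude -115.440°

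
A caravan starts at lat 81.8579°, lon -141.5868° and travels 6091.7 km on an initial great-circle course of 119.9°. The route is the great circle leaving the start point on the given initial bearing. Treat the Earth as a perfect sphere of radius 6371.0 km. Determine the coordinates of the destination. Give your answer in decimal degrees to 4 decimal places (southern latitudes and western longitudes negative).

Angular distance δ = d/R = 6091.7 / 6371 = 0.956161 rad.
Converting: φ₁ = 1.428690 rad, θ = 2.092650 rad.
sin φ₂ = sin φ₁ cos δ + cos φ₁ sin δ cos θ = (0.989920)(0.576661) + (0.141629)(0.816984)(-0.498488) = 0.513169
φ₂ = asin(0.513169) = 0.538873 rad = 30.8751°.
For the longitude increment, Δλ = atan2( sin θ sin δ cos φ₁, cos δ − sin φ₁ sin φ₂ ) = atan2(0.100307, 0.068665) = 55.6066°.
λ₂ = -141.5868° + 55.6066° = -85.9802°.

latitude 30.8751°, longitude -85.9802°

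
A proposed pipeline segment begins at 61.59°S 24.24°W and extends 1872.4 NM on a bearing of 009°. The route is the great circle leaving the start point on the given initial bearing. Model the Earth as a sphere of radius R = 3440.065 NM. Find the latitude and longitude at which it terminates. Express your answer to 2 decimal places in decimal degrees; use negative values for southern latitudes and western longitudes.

latitude -30.61°, longitude -18.84°

Angular distance δ = d/R = 1872.4 / 3440.065 = 0.544292 rad.
Converting: φ₁ = -1.074948 rad, θ = 0.157080 rad.
Destination latitude: φ₂ = arcsin( sin φ₁ cos δ + cos φ₁ sin δ cos θ ) = arcsin(-0.509133) = -30.61°.
Δλ = atan2( sin θ sin δ cos φ₁ , cos δ − sin φ₁ sin φ₂ ) = atan2(0.038540, 0.407679) = 0.094255 rad = 5.40°.
λ₂ = -24.24° + 5.40° = -18.84°.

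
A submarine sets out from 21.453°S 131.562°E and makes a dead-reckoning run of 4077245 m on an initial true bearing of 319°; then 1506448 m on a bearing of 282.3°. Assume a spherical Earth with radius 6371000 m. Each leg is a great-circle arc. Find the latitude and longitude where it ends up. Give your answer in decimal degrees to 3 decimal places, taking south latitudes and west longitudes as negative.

Apply the spherical direct solution leg by leg, carrying full precision between legs.
Leg 1: from (-21.453°, 131.562°), δ = 4077245/6371000 = 0.639969 rad, θ = 319° → φ = 7.244°, λ = 108.300°.
Leg 2: from (7.244°, 108.300°), δ = 1506448/6371000 = 0.236454 rad, θ = 282.3° → φ = 9.910°, λ = 94.865°.

latitude 9.910°, longitude 94.865°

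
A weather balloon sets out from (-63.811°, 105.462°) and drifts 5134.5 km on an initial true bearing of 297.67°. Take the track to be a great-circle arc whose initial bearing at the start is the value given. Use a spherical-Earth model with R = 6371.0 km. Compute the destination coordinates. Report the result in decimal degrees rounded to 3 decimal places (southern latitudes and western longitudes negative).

Angular distance δ = d/R = 5134.5 / 6371 = 0.805917 rad.
Start latitude φ₁ = -1.113712 rad; initial bearing θ = 5.195322 rad.
sin φ₂ = sin φ₁ cos δ + cos φ₁ sin δ cos θ = (-0.897343)(0.692450) + (0.441334)(0.721466)(0.464378) = -0.473503
φ₂ = asin(-0.473503) = -0.493264 rad = -28.262°.
Δλ = atan2( sin θ sin δ cos φ₁ , cos δ − sin φ₁ sin φ₂ ) = atan2(-0.281993, 0.267555) = -0.811666 rad = -46.505°.
λ₂ = λ₁ + Δλ = 58.957°.

latitude -28.262°, longitude 58.957°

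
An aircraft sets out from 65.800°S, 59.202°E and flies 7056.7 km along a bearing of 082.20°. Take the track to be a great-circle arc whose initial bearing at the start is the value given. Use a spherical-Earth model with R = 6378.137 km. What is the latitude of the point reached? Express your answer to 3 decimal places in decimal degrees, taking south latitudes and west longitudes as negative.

latitude -21.026°

Central angle δ = d/R = 1.106389 rad.
Converting: φ₁ = -1.148427 rad, θ = 1.434661 rad.
sin φ₂ = sin φ₁ cos δ + cos φ₁ sin δ cos θ = (-0.912120)(0.447893) + (0.409923)(0.894087)(0.135716) = -0.358792
φ₂ = asin(-0.358792) = -0.366973 rad = -21.026°.
Then Δλ = atan2(0.363116, 0.120632) = 1.250054 rad, from sin θ sin δ cos φ₁ over cos δ − sin φ₁ sin φ₂.
Hence λ₂ = 59.202° + 71.623° = 130.825°.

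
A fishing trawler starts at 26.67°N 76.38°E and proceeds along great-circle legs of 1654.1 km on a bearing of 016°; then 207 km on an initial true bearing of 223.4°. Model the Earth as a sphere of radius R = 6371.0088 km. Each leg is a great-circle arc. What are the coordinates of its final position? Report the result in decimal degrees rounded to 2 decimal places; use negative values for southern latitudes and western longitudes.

Apply the spherical direct solution leg by leg, carrying full precision between legs.
Leg 1: from (26.67°, 76.38°), δ = 1654.1/6371.0088 = 0.259629 rad, θ = 16° → φ = 40.87°, λ = 81.75°.
Leg 2: from (40.87°, 81.75°), δ = 207/6371.0088 = 0.032491 rad, θ = 223.4° → φ = 39.50°, λ = 80.09°.

latitude 39.50°, longitude 80.09°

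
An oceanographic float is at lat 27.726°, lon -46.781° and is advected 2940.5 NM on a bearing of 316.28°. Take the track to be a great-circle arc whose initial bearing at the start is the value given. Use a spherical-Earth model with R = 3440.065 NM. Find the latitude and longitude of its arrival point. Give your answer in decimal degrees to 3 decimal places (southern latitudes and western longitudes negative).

Angular distance δ = d/R = 2940.5 / 3440.065 = 0.854780 rad.
Start latitude φ₁ = 0.483910 rad; initial bearing θ = 5.520127 rad.
Applying the spherical law of cosines for sides, sin φ₂ = sin φ₁ cos δ + cos φ₁ sin δ cos θ = 0.788019, so φ₂ = 52.001°.
Δλ = atan2( sin θ sin δ cos φ₁ , cos δ − sin φ₁ sin φ₂ ) = atan2(-0.461544, 0.289763) = -1.010176 rad = -57.879°.
λ₂ = λ₁ + Δλ = -104.660°.

latitude 52.001°, longitude -104.660°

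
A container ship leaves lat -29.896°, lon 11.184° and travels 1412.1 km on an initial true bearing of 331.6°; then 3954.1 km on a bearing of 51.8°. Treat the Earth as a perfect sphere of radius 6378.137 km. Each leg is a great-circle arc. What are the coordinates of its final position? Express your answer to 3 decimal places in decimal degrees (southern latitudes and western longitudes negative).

Apply the spherical direct solution leg by leg, carrying full precision between legs.
Leg 1: from (-29.896°, 11.184°), δ = 1412.1/6378.137 = 0.221397 rad, θ = 331.6° → φ = -18.590°, λ = 4.858°.
Leg 2: from (-18.590°, 4.858°), δ = 3954.1/6378.137 = 0.619946 rad, θ = 51.8° → φ = 4.650°, λ = 32.121°.

latitude 4.650°, longitude 32.121°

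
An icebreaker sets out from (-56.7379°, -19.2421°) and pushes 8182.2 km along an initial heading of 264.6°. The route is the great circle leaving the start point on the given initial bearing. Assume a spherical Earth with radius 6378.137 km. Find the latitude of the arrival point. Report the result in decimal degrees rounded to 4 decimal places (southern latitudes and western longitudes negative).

Central angle δ = d/R = 1.282851 rad.
Converting: φ₁ = -0.990263 rad, θ = 4.618141 rad.
sin φ₂ = sin φ₁ cos δ + cos φ₁ sin δ cos θ = (-0.836170)(0.283983) + (0.548470)(0.958829)(-0.094108) = -0.286948
φ₂ = asin(-0.286948) = -0.291040 rad = -16.6753°.
Then Δλ = atan2(-0.523555, 0.044045) = -1.486867 rad, from sin θ sin δ cos φ₁ over cos δ − sin φ₁ sin φ₂.
Hence λ₂ = -19.2421° + -85.1912° = -104.4333°.

latitude -16.6753°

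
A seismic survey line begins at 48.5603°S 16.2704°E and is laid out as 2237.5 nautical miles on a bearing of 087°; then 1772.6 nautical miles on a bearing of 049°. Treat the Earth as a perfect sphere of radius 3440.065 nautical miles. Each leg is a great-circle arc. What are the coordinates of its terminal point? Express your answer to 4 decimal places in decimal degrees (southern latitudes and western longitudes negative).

Apply the spherical direct solution leg by leg, carrying full precision between legs.
Leg 1: from (-48.5603°, 16.2704°), δ = 2237.5/3440.065 = 0.650424 rad, θ = 87° → φ = -35.1431°, λ = 63.9584°.
Leg 2: from (-35.1431°, 63.9584°), δ = 1772.6/3440.065 = 0.515281 rad, θ = 49° → φ = -13.6810°, λ = 86.4635°.

latitude -13.6810°, longitude 86.4635°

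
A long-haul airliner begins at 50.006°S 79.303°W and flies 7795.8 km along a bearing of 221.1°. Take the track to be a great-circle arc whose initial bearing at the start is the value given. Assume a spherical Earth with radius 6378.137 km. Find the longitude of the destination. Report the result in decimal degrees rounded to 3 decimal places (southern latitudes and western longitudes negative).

Central angle δ = d/R = 1.222269 rad.
With φ₁ = -50.006° = -0.872769 rad and θ = 221.1° = 3.858923 rad:
sin φ₂ = sin φ₁ cos δ + cos φ₁ sin δ cos θ = (-0.766112)(0.341514) + (0.642707)(0.939877)(-0.753563) = -0.716840
φ₂ = asin(-0.716840) = -0.799259 rad = -45.794°.
Δλ = atan2( sin θ sin δ cos φ₁ , cos δ − sin φ₁ sin φ₂ ) = atan2(-0.397098, -0.207665) = -2.052641 rad = -117.608°.
λ₂ = -79.303° + -117.608° = -196.911°, normalized to (−180°, 180°] → 163.089°.

longitude 163.089°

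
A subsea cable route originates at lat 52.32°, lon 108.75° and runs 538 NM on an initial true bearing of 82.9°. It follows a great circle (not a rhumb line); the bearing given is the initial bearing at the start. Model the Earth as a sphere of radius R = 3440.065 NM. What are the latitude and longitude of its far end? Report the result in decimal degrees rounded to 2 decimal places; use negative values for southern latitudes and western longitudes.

latitude 52.52°, longitude 123.46°

Angular distance δ = d/R = 538 / 3440.065 = 0.156392 rad.
With φ₁ = 52.32° = 0.913156 rad and θ = 82.9° = 1.446878 rad:
Applying the spherical law of cosines for sides, sin φ₂ = sin φ₁ cos δ + cos φ₁ sin δ cos θ = 0.793546, so φ₂ = 52.52°.
Then Δλ = atan2(0.094476, 0.359754) = 0.256813 rad, from sin θ sin δ cos φ₁ over cos δ − sin φ₁ sin φ₂.
λ₂ = λ₁ + Δλ = 123.46°.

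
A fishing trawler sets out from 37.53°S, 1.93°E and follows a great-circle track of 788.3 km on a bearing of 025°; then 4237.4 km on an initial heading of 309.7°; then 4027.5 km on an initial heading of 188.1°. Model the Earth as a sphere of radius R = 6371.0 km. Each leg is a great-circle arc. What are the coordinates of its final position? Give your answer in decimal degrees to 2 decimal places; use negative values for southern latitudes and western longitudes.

Apply the spherical direct solution leg by leg, carrying full precision between legs.
Leg 1: from (-37.53°, 1.93°), δ = 788.3/6371 = 0.123733 rad, θ = 25° → φ = -31.05°, λ = 5.42°.
Leg 2: from (-31.05°, 5.42°), δ = 4237.4/6371 = 0.665108 rad, θ = 309.7° → φ = -3.91°, λ = -23.00°.
Leg 3: from (-3.91°, -23.00°), δ = 4027.5/6371 = 0.632161 rad, θ = 188.1° → φ = -39.69°, λ = -29.21°.

latitude -39.69°, longitude -29.21°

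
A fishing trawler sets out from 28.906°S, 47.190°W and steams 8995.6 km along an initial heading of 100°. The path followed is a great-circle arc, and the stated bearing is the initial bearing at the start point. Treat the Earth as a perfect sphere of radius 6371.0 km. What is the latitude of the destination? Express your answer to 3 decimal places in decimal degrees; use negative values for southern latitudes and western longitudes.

latitude -13.094°

Central angle δ = d/R = 1.411960 rad.
With φ₁ = -28.906° = -0.504505 rad and θ = 100° = 1.745329 rad:
sin φ₂ = sin φ₁ cos δ + cos φ₁ sin δ cos θ = (-0.483374)(0.158169) + (0.875414)(0.987412)(-0.173648) = -0.226555
φ₂ = asin(-0.226555) = -0.228539 rad = -13.094°.
Δλ = atan2( sin θ sin δ cos φ₁ , cos δ − sin φ₁ sin φ₂ ) = atan2(0.851262, 0.048658) = 1.513699 rad = 86.729°.
λ₂ = λ₁ + Δλ = 39.539°.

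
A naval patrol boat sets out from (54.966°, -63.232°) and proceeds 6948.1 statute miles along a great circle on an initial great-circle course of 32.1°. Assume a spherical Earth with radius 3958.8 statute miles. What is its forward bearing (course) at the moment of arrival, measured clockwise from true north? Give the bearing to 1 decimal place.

The arc subtends δ = 6948.1/3958.8 = 1.755103 rad at the centre.
With φ₁ = 54.966° = 0.959338 rad and θ = 32.1° = 0.560251 rad:
Applying the spherical law of cosines for sides, sin φ₂ = sin φ₁ cos δ + cos φ₁ sin δ cos θ = 0.328006, so φ₂ = 19.148°.
Then Δλ = atan2(0.299889, -0.451839) = 2.555641 rad, from sin θ sin δ cos φ₁ over cos δ − sin φ₁ sin φ₂.
Hence λ₂ = -63.232° + 146.427° = 83.195°.
The forward bearing on arrival equals the back-azimuth from the destination plus 180°.
Back-azimuth from P₂ (19.1°, 83.2°) to P₁ (55.0°, -63.2°), with Δλ' = λ₁ − λ₂ = -146.4°: atan2( sin Δλ' cos φ₁ , cos φ₂ sin φ₁ − sin φ₂ cos φ₁ cos Δλ' ) = 341.2°.
Final bearing = (341.2° + 180°) mod 360° = 161.2°.

final bearing 161.2°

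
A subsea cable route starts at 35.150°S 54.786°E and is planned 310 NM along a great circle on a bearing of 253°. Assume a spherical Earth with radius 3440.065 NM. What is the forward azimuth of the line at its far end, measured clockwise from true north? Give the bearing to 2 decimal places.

final bearing 256.60°

The arc subtends δ = 310/3440.065 = 0.090115 rad at the centre.
With φ₁ = -35.150° = -0.613483 rad and θ = 253° = 4.415683 rad:
Applying the spherical law of cosines for sides, sin φ₂ = sin φ₁ cos δ + cos φ₁ sin δ cos θ = -0.594896, so φ₂ = -36.505°.
For the longitude increment, Δλ = atan2( sin θ sin δ cos φ₁, cos δ − sin φ₁ sin φ₂ ) = atan2(-0.070367, 0.653449) = -6.146°.
Hence λ₂ = 54.786° + -6.146° = 48.640°.
The forward bearing on arrival equals the back-azimuth from the destination plus 180°.
Back-azimuth from P₂ (-36.51°, 48.64°) to P₁ (-35.15°, 54.79°), with Δλ' = λ₁ − λ₂ = 6.15°: atan2( sin Δλ' cos φ₁ , cos φ₂ sin φ₁ − sin φ₂ cos φ₁ cos Δλ' ) = 76.60°.
Final bearing = (76.60° + 180°) mod 360° = 256.60°.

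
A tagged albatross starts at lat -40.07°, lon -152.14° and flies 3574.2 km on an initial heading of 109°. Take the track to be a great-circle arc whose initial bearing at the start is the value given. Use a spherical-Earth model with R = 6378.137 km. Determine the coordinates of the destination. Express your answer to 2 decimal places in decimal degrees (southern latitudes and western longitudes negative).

latitude -42.66°, longitude -109.03°

δ = 3574.2/6378.137 = 0.560383 rad (32.1076°).
Start latitude φ₁ = -0.699353 rad; initial bearing θ = 1.902409 rad.
sin φ₂ = sin φ₁ cos δ + cos φ₁ sin δ cos θ = (-0.643723)(0.847052) + (0.765259)(0.531511)(-0.325568) = -0.677689
φ₂ = asin(-0.677689) = -0.744616 rad = -42.66°.
Then Δλ = atan2(0.384583, 0.410807) = 0.752440 rad, from sin θ sin δ cos φ₁ over cos δ − sin φ₁ sin φ₂.
λ₂ = -152.14° + 43.11° = -109.03°.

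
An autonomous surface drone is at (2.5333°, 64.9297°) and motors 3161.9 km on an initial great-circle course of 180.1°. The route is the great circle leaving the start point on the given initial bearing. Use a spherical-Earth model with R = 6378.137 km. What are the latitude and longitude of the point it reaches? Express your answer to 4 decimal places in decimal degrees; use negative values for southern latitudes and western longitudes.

latitude -25.8705°, longitude 64.8768°

Angular distance δ = d/R = 3161.9 / 6378.137 = 0.495740 rad.
Start latitude φ₁ = 0.044214 rad; initial bearing θ = 3.143338 rad.
Applying the spherical law of cosines for sides, sin φ₂ = sin φ₁ cos δ + cos φ₁ sin δ cos θ = -0.436338, so φ₂ = -25.8705°.
Δλ = atan2( sin θ sin δ cos φ₁ , cos δ − sin φ₁ sin φ₂ ) = atan2(-0.000829, 0.898903) = -0.000923 rad = -0.0529°.
λ₂ = 64.9297° + -0.0529° = 64.8768°.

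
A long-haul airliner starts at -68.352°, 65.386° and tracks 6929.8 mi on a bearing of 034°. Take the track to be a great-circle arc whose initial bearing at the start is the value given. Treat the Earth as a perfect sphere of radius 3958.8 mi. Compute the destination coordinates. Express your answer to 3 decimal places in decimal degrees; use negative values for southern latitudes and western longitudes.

latitude 27.841°, longitude 103.864°

The arc subtends δ = 6929.8/3958.8 = 1.750480 rad at the centre.
With φ₁ = -68.352° = -1.192967 rad and θ = 34° = 0.593412 rad:
Destination latitude: φ₂ = arcsin( sin φ₁ cos δ + cos φ₁ sin δ cos θ ) = arcsin(0.467024) = 27.841°.
Then Δλ = atan2(0.202967, 0.255365) = 0.671569 rad, from sin θ sin δ cos φ₁ over cos δ − sin φ₁ sin φ₂.
λ₂ = 65.386° + 38.478° = 103.864°.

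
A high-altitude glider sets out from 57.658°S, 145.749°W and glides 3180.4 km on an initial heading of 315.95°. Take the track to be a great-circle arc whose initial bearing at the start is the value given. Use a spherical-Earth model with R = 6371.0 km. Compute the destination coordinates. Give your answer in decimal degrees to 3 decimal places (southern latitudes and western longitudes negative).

δ = 3180.4/6371 = 0.499199 rad (28.6020°).
Start latitude φ₁ = -1.006322 rad; initial bearing θ = 5.514368 rad.
Destination latitude: φ₂ = arcsin( sin φ₁ cos δ + cos φ₁ sin δ cos θ ) = arcsin(-0.557697) = -33.897°.
Δλ = atan2( sin θ sin δ cos φ₁ , cos δ − sin φ₁ sin φ₂ ) = atan2(-0.178065, 0.406785) = -0.412610 rad = -23.641°.
Hence λ₂ = -145.749° + -23.641° = -169.390°.

latitude -33.897°, longitude -169.390°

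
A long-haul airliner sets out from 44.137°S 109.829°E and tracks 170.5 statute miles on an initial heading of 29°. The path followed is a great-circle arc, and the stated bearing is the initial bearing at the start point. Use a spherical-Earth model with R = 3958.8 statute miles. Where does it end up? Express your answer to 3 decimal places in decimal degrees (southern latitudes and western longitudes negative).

Angular distance δ = d/R = 170.5 / 3958.8 = 0.043069 rad.
Converting: φ₁ = -0.770336 rad, θ = 0.506145 rad.
sin φ₂ = sin φ₁ cos δ + cos φ₁ sin δ cos θ = (-0.696376)(0.999073) + (0.717677)(0.043055)(0.874620) = -0.668705
φ₂ = asin(-0.668705) = -0.732466 rad = -41.967°.
Δλ = atan2( sin θ sin δ cos φ₁ , cos δ − sin φ₁ sin φ₂ ) = atan2(0.014981, 0.533402) = 0.028077 rad = 1.609°.
Hence λ₂ = 109.829° + 1.609° = 111.438°.

latitude -41.967°, longitude 111.438°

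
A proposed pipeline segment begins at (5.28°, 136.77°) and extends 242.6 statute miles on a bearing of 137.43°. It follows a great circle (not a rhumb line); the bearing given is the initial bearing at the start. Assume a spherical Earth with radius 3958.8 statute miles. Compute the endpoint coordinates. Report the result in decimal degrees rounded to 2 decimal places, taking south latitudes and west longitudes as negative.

Central angle δ = d/R = 0.061281 rad.
Converting: φ₁ = 0.092153 rad, θ = 2.398606 rad.
sin φ₂ = sin φ₁ cos δ + cos φ₁ sin δ cos θ = (0.092023)(0.998123) + (0.995757)(0.061243)(-0.736451) = 0.046939
φ₂ = asin(0.046939) = 0.046957 rad = 2.69°.
For the longitude increment, Δλ = atan2( sin θ sin δ cos φ₁, cos δ − sin φ₁ sin φ₂ ) = atan2(0.041254, 0.993803) = 2.38°.
λ₂ = 136.77° + 2.38° = 139.15°.

latitude 2.69°, longitude 139.15°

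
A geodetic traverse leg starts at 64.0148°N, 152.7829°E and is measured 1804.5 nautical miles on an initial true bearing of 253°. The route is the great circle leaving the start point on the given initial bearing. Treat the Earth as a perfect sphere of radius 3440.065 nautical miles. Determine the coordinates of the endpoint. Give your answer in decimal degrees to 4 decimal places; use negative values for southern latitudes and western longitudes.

Angular distance δ = d/R = 1804.5 / 3440.065 = 0.524554 rad.
With φ₁ = 64.0148° = 1.117269 rad and θ = 253° = 4.415683 rad:
Applying the spherical law of cosines for sides, sin φ₂ = sin φ₁ cos δ + cos φ₁ sin δ cos θ = 0.713891, so φ₂ = 45.5524°.
Then Δλ = atan2(-0.209844, 0.223825) = -0.753169 rad, from sin θ sin δ cos φ₁ over cos δ − sin φ₁ sin φ₂.
λ₂ = 152.7829° + -43.1534° = 109.6295°.

latitude 45.5524°, longitude 109.6295°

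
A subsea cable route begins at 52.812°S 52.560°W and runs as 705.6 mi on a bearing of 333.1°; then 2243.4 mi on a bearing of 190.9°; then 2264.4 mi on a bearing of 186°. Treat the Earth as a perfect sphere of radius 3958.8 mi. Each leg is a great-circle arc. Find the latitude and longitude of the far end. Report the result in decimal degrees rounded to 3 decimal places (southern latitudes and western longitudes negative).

latitude -72.670°, longitude 109.857°

Apply the spherical direct solution leg by leg, carrying full precision between legs.
Leg 1: from (-52.812°, -52.560°), δ = 705.6/3958.8 = 0.178236 rad, θ = 333.1° → φ = -43.509°, λ = -58.910°.
Leg 2: from (-43.509°, -58.910°), δ = 2243.4/3958.8 = 0.566687 rad, θ = 190.9° → φ = -74.403°, λ = -81.093°.
Leg 3: from (-74.403°, -81.093°), δ = 2264.4/3958.8 = 0.571992 rad, θ = 186° → φ = -72.670°, λ = 109.857°.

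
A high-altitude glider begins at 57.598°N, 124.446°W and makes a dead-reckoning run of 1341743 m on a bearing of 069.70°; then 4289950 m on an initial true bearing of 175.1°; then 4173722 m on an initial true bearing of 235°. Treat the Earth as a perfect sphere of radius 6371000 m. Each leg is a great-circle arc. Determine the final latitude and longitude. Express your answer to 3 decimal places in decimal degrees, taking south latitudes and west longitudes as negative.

Apply the spherical direct solution leg by leg, carrying full precision between legs.
Leg 1: from (57.598°, -124.446°), δ = 1341743/6371000 = 0.210602 rad, θ = 69.7° → φ = 59.828°, λ = -101.485°.
Leg 2: from (59.828°, -101.485°), δ = 4289950/6371000 = 0.673356 rad, θ = 175.1° → φ = 21.318°, λ = -98.207°.
Leg 3: from (21.318°, -98.207°), δ = 4173722/6371000 = 0.655113 rad, θ = 235° → φ = -2.135°, λ = -128.169°.

latitude -2.135°, longitude -128.169°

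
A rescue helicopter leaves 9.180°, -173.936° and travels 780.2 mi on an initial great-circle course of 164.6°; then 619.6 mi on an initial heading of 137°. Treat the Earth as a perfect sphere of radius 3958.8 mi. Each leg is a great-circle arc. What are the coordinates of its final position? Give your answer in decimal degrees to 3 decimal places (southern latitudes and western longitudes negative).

Apply the spherical direct solution leg by leg, carrying full precision between legs.
Leg 1: from (9.180°, -173.936°), δ = 780.2/3958.8 = 0.197080 rad, θ = 164.6° → φ = -1.714°, λ = -170.954°.
Leg 2: from (-1.714°, -170.954°), δ = 619.6/3958.8 = 0.156512 rad, θ = 137° → φ = -8.250°, λ = -164.788°.

latitude -8.250°, longitude -164.788°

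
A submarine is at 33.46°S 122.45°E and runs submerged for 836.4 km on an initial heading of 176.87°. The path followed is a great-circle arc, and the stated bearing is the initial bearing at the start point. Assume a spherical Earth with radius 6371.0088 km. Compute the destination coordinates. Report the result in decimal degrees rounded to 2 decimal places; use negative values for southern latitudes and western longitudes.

latitude -40.97°, longitude 122.99°

The arc subtends δ = 836.4/6371.0088 = 0.131282 rad at the centre.
Converting: φ₁ = -0.583987 rad, θ = 3.086964 rad.
Applying the spherical law of cosines for sides, sin φ₂ = sin φ₁ cos δ + cos φ₁ sin δ cos θ = -0.655658, so φ₂ = -40.97°.
For the longitude increment, Δλ = atan2( sin θ sin δ cos φ₁, cos δ − sin φ₁ sin φ₂ ) = atan2(0.005963, 0.629895) = 0.54°.
λ₂ = 122.45° + 0.54° = 122.99°.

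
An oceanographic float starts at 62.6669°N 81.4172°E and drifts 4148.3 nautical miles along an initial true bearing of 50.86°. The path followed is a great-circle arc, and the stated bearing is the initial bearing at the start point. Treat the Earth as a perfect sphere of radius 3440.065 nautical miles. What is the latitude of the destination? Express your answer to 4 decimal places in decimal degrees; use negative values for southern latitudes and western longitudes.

Angular distance δ = d/R = 4148.3 / 3440.065 = 1.205878 rad.
Converting: φ₁ = 1.093744 rad, θ = 0.887674 rad.
Applying the spherical law of cosines for sides, sin φ₂ = sin φ₁ cos δ + cos φ₁ sin δ cos θ = 0.587776, so φ₂ = 35.9993°.
For the longitude increment, Δλ = atan2( sin θ sin δ cos φ₁, cos δ − sin φ₁ sin φ₂ ) = atan2(0.332679, -0.165279) = 116.4187°.
λ₂ = 81.4172° + 116.4187° = 197.8359°, normalized to (−180°, 180°] → -162.1641°.

latitude 35.9993°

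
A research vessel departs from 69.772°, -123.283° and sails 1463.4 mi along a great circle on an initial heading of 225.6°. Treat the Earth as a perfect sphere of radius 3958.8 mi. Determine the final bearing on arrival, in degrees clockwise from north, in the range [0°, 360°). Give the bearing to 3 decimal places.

δ = 1463.4/3958.8 = 0.369657 rad (21.1798°).
Converting: φ₁ = 1.217751 rad, θ = 3.937463 rad.
Applying the spherical law of cosines for sides, sin φ₂ = sin φ₁ cos δ + cos φ₁ sin δ cos θ = 0.787539, so φ₂ = 51.956°.
For the longitude increment, Δλ = atan2( sin θ sin δ cos φ₁, cos δ − sin φ₁ sin φ₂ ) = atan2(-0.089252, 0.193484) = -24.763°.
Hence λ₂ = -123.283° + -24.763° = -148.046°.
The forward bearing on arrival equals the back-azimuth from the destination plus 180°.
Back-azimuth from P₂ (51.956°, -148.046°) to P₁ (69.772°, -123.283°), with Δλ' = λ₁ − λ₂ = 24.763°: atan2( sin Δλ' cos φ₁ , cos φ₂ sin φ₁ − sin φ₂ cos φ₁ cos Δλ' ) = 23.632°.
Final bearing = (23.632° + 180°) mod 360° = 203.632°.

final bearing 203.632°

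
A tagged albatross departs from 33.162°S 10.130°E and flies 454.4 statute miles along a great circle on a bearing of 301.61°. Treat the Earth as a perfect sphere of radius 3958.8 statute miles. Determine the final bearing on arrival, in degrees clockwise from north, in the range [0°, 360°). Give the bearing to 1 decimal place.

final bearing 305.0°

The arc subtends δ = 454.4/3958.8 = 0.114782 rad at the centre.
With φ₁ = -33.162° = -0.578786 rad and θ = 301.61° = 5.264088 rad:
Applying the spherical law of cosines for sides, sin φ₂ = sin φ₁ cos δ + cos φ₁ sin δ cos θ = -0.493156, so φ₂ = -29.548°.
Then Δλ = atan2(-0.081652, 0.723659) = -0.112357 rad, from sin θ sin δ cos φ₁ over cos δ − sin φ₁ sin φ₂.
λ₂ = 10.130° + -6.438° = 3.692°.
The forward bearing on arrival equals the back-azimuth from the destination plus 180°.
Back-azimuth from P₂ (-29.5°, 3.7°) to P₁ (-33.2°, 10.1°), with Δλ' = λ₁ − λ₂ = 6.4°: atan2( sin Δλ' cos φ₁ , cos φ₂ sin φ₁ − sin φ₂ cos φ₁ cos Δλ' ) = 125.0°.
Final bearing = (125.0° + 180°) mod 360° = 305.0°.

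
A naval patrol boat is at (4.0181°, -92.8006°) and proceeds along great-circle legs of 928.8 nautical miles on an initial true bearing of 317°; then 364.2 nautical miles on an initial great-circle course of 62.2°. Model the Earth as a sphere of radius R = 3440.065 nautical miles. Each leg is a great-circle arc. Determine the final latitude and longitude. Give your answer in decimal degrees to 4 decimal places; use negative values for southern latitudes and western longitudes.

Apply the spherical direct solution leg by leg, carrying full precision between legs.
Leg 1: from (4.0181°, -92.8006°), δ = 928.8/3440.065 = 0.269995 rad, θ = 317° → φ = 15.1962°, λ = -103.6657°.
Leg 2: from (15.1962°, -103.6657°), δ = 364.2/3440.065 = 0.105870 rad, θ = 62.2° → φ = 17.9519°, λ = -98.0268°.

latitude 17.9519°, longitude -98.0268°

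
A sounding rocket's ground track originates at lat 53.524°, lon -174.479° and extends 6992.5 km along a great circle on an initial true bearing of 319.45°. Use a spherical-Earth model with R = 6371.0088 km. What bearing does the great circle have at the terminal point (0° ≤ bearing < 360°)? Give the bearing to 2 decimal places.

final bearing 217.16°

Central angle δ = d/R = 1.097550 rad.
Start latitude φ₁ = 0.934170 rad; initial bearing θ = 5.575454 rad.
sin φ₂ = sin φ₁ cos δ + cos φ₁ sin δ cos θ = (0.804106)(0.455778) + (0.594486)(0.890093)(0.759839) = 0.768561
φ₂ = asin(0.768561) = 0.876589 rad = 50.225°.
Then Δλ = atan2(-0.344005, -0.162226) = -2.011452 rad, from sin θ sin δ cos φ₁ over cos δ − sin φ₁ sin φ₂.
λ₂ = -174.479° + -115.248° = -289.727°, normalized to (−180°, 180°] → 70.273°.
The forward bearing on arrival equals the back-azimuth from the destination plus 180°.
Back-azimuth from P₂ (50.22°, 70.27°) to P₁ (53.52°, -174.48°), with Δλ' = λ₁ − λ₂ = -244.75°: atan2( sin Δλ' cos φ₁ , cos φ₂ sin φ₁ − sin φ₂ cos φ₁ cos Δλ' ) = 37.16°.
Final bearing = (37.16° + 180°) mod 360° = 217.16°.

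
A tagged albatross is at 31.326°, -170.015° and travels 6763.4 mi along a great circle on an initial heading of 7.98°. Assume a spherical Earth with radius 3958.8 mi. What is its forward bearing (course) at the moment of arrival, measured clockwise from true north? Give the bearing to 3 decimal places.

Angular distance δ = d/R = 6763.4 / 3958.8 = 1.708447 rad.
Start latitude φ₁ = 0.546742 rad; initial bearing θ = 0.139277 rad.
sin φ₂ = sin φ₁ cos δ + cos φ₁ sin δ cos θ = (0.519907)(-0.137216) + (0.854223)(0.990541)(0.990317) = 0.766610
φ₂ = asin(0.766610) = 0.873544 rad = 50.050°.
Δλ = atan2( sin θ sin δ cos φ₁ , cos δ − sin φ₁ sin φ₂ ) = atan2(0.117468, -0.535782) = 2.925762 rad = 167.634°.
λ₂ = λ₁ + Δλ = -2.381°.
The forward bearing on arrival equals the back-azimuth from the destination plus 180°.
Back-azimuth from P₂ (50.050°, -2.381°) to P₁ (31.326°, -170.015°), with Δλ' = λ₁ − λ₂ = -167.634°: atan2( sin Δλ' cos φ₁ , cos φ₂ sin φ₁ − sin φ₂ cos φ₁ cos Δλ' ) = 349.357°.
Final bearing = (349.357° + 180°) mod 360° = 169.357°.

final bearing 169.357°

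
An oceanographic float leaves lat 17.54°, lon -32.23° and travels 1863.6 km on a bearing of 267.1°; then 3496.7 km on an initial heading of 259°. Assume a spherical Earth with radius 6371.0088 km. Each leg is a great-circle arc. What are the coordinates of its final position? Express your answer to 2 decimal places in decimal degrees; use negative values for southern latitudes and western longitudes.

latitude 7.97°, longitude -80.80°

Apply the spherical direct solution leg by leg, carrying full precision between legs.
Leg 1: from (17.54°, -32.23°), δ = 1863.6/6371.0088 = 0.292513 rad, θ = 267.1° → φ = 15.94°, λ = -49.66°.
Leg 2: from (15.94°, -49.66°), δ = 3496.7/6371.0088 = 0.548846 rad, θ = 259° → φ = 7.97°, λ = -80.80°.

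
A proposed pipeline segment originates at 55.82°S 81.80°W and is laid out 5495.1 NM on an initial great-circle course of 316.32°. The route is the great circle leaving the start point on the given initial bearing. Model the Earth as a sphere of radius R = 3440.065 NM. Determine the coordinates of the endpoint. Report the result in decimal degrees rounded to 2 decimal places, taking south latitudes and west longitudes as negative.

δ = 5495.1/3440.065 = 1.597383 rad (91.5233°).
Converting: φ₁ = -0.974243 rad, θ = 5.520825 rad.
Applying the spherical law of cosines for sides, sin φ₂ = sin φ₁ cos δ + cos φ₁ sin δ cos θ = 0.428143, so φ₂ = 25.35°.
Δλ = atan2( sin θ sin δ cos φ₁ , cos δ − sin φ₁ sin φ₂ ) = atan2(-0.387855, 0.327609) = -0.869405 rad = -49.81°.
λ₂ = λ₁ + Δλ = -131.61°.

latitude 25.35°, longitude -131.61°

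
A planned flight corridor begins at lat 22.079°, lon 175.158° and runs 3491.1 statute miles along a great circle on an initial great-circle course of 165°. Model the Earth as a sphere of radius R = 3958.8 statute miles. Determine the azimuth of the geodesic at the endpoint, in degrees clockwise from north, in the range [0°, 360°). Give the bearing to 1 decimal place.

final bearing 164.4°

Angular distance δ = d/R = 3491.1 / 3958.8 = 0.881858 rad.
With φ₁ = 22.079° = 0.385351 rad and θ = 165° = 2.879793 rad:
Destination latitude: φ₂ = arcsin( sin φ₁ cos δ + cos φ₁ sin δ cos θ ) = arcsin(-0.451983) = -26.871°.
For the longitude increment, Δλ = atan2( sin θ sin δ cos φ₁, cos δ − sin φ₁ sin φ₂ ) = atan2(0.185137, 0.805612) = 12.942°.
λ₂ = 175.158° + 12.942° = 188.100°, normalized to (−180°, 180°] → -171.900°.
The forward bearing on arrival equals the back-azimuth from the destination plus 180°.
Back-azimuth from P₂ (-26.9°, -171.9°) to P₁ (22.1°, 175.2°), with Δλ' = λ₁ − λ₂ = 347.1°: atan2( sin Δλ' cos φ₁ , cos φ₂ sin φ₁ − sin φ₂ cos φ₁ cos Δλ' ) = 344.4°.
Final bearing = (344.4° + 180°) mod 360° = 164.4°.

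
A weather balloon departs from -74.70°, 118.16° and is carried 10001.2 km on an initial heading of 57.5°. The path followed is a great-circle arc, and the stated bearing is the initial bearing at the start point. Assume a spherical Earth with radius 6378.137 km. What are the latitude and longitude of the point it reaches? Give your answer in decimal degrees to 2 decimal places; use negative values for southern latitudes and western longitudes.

The arc subtends δ = 10001.2/6378.137 = 1.568044 rad at the centre.
With φ₁ = -74.70° = -1.303761 rad and θ = 57.5° = 1.003564 rad:
sin φ₂ = sin φ₁ cos δ + cos φ₁ sin δ cos θ = (-0.964557)(0.002752) + (0.263873)(0.999996)(0.537300) = 0.139124
φ₂ = asin(0.139124) = 0.139576 rad = 8.00°.
Then Δλ = atan2(0.222547, 0.136945) = 1.019165 rad, from sin θ sin δ cos φ₁ over cos δ − sin φ₁ sin φ₂.
Hence λ₂ = 118.16° + 58.39° = 176.55°.

latitude 8.00°, longitude 176.55°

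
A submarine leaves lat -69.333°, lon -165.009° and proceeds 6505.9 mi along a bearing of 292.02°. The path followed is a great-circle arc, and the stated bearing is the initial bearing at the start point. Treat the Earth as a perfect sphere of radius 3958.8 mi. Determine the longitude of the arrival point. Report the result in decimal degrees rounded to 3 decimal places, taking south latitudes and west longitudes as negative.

longitude 124.318°

δ = 6505.9/3958.8 = 1.643402 rad (94.1600°).
Start latitude φ₁ = -1.210089 rad; initial bearing θ = 5.096710 rad.
Applying the spherical law of cosines for sides, sin φ₂ = sin φ₁ cos δ + cos φ₁ sin δ cos θ = 0.199851, so φ₂ = 11.528°.
Δλ = atan2( sin θ sin δ cos φ₁ , cos δ − sin φ₁ sin φ₂ ) = atan2(-0.326328, 0.114449) = -1.233484 rad = -70.673°.
λ₂ = -165.009° + -70.673° = -235.682°, normalized to (−180°, 180°] → 124.318°.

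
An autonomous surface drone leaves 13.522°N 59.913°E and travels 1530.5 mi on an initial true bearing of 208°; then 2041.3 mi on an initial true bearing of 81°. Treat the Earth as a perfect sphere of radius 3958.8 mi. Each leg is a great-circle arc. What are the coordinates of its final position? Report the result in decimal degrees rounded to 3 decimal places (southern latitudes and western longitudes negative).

Apply the spherical direct solution leg by leg, carrying full precision between legs.
Leg 1: from (13.522°, 59.913°), δ = 1530.5/3958.8 = 0.386607 rad, θ = 208° → φ = -6.150°, λ = 49.658°.
Leg 2: from (-6.150°, 49.658°), δ = 2041.3/3958.8 = 0.515636 rad, θ = 81° → φ = -0.946°, λ = 78.807°.

latitude -0.946°, longitude 78.807°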